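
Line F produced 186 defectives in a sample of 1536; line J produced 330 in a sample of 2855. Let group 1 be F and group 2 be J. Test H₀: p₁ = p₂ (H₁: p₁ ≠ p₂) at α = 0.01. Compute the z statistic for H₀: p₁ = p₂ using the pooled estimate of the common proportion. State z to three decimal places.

p̂₁ = 186/1536 ≈ 0.12109, p̂₂ = 330/2855 ≈ 0.11559.
Pooled p̂ = (186+330)/(1536+2855) = 516/4391 = 0.11751.
SE = √(p̂(1−p̂)(1/n₁+1/n₂)) = √(0.11751·0.88249·0.0010013) = √(0.000103839) = 0.01019.
z = (0.12109 − 0.11559)/0.01019 = 0.00550/0.01019 = 0.540.
Two-sided p-value ≈ 2·Φ(−0.540) = 0.5889. With α = 0.01, fail to reject H₀.

z = 0.540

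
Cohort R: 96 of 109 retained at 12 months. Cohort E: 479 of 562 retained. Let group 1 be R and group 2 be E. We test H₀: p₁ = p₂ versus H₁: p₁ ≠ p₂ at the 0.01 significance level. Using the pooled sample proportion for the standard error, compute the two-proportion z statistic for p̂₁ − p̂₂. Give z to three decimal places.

z = 0.776

p̂₁ = 96/109 ≈ 0.880734, p̂₂ = 479/562 ≈ 0.852313.
Pooled p̂ = (96+479)/(109+562) = 575/671 = 0.856930.
SE = √(p̂(1−p̂)(1/n₁+1/n₂)) = √(0.856930·0.143070·0.0109537) = √(0.00134293) = 0.036646.
z = (0.880734 − 0.852313)/0.036646 = 0.028421/0.036646 = 0.776.
Two-sided p-value ≈ 2·Φ(−0.776) = 0.4380, so at α = 0.01 we fail to reject H₀.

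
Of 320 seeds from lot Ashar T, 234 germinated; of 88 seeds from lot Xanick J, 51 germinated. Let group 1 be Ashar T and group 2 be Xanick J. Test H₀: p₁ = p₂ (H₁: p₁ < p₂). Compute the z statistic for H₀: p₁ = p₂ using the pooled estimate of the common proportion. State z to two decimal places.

z = 2.75

p̂₁ = 234/320 ≈ 0.7312, p̂₂ = 51/88 ≈ 0.5795.
Pooled p̂ = (234+51)/(320+88) = 285/408 = 0.6985.
SE = √(0.210586 × 0.0144886) = 0.0552.
z = (0.7312 − 0.5795)/0.0552 = 0.1517/0.0552 = 2.75.
p-value = P(Z < 2.746) ≈ 0.9970.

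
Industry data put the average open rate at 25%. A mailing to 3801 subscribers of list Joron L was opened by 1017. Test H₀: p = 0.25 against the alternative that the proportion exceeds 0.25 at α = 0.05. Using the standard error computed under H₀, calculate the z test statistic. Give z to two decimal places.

z = 2.50

p̂ = 1017/3801 = 0.26756.
Under H₀, SE = √(0.25·0.75/3801) = √(4.93291e-05) = 0.00702.
z = (0.26756 − 0.25)/0.00702 = 0.01756/0.00702 = 2.50.
p-value = P(Z > 2.500) ≈ 0.0062. With α = 0.05, reject H₀.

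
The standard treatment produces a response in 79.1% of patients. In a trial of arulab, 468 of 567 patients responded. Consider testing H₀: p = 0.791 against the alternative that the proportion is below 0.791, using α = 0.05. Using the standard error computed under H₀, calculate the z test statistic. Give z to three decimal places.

p̂ = 468/567 = 0.82540.
Under H₀, SE = √(0.791·0.209/567) = √(0.000291568) = 0.01708.
z = (0.82540 − 0.791)/0.01708 = 0.03440/0.01708 = 2.014.
p-value = P(Z < 2.014) ≈ 0.9780, so at α = 0.05 we fail to reject H₀.

z = 2.014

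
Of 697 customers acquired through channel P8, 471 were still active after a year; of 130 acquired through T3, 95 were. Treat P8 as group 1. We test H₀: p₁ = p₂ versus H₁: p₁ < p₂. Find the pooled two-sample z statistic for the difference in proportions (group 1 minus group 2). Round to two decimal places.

z = -1.24

p̂₁ = 471/697 ≈ 0.6758, p̂₂ = 95/130 ≈ 0.7308.
Pooled p̂ = (471+95)/(697+130) = 566/827 = 0.6844.
SE = √(p̂(1−p̂)(1/n₁+1/n₂)) = √(0.6844·0.3156·0.00912703) = √(0.0019714) = 0.0444.
z = (0.6758 − 0.7308)/0.0444 = -0.0550/0.0444 = -1.24.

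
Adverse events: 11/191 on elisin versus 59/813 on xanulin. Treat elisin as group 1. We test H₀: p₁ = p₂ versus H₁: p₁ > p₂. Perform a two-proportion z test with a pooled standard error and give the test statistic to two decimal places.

z = -0.73

p̂₁ = 11/191 = 0.0576, p̂₂ = 59/813 = 0.0726.
Pooled p̂ = (11+59)/(191+813) = 70/1004 = 0.0697.
SE = √(p̂(1−p̂)(1/n₁+1/n₂)) = √(0.0697·0.9303·0.00646561) = √(0.00041936) = 0.0205.
z = (0.0576 − 0.0726)/0.0205 = -0.0150/0.0205 = -0.73.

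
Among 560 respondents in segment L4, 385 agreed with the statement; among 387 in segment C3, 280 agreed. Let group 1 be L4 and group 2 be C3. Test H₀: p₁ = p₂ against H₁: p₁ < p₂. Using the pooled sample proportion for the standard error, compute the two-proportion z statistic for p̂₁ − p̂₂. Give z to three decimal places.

z = -1.191

p̂₁ = 385/560 ≈ 0.68750, p̂₂ = 280/387 ≈ 0.72351.
Pooled p̂ = (385+280)/(560+387) = 665/947 = 0.70222.
SE = √(p̂(1−p̂)(1/n₁+1/n₂)) = √(0.70222·0.29778·0.00436969) = √(0.000913738) = 0.03023.
z = (0.68750 − 0.72351)/0.03023 = -0.03601/0.03023 = -1.191.
p-value = P(Z < -1.191) ≈ 0.1167.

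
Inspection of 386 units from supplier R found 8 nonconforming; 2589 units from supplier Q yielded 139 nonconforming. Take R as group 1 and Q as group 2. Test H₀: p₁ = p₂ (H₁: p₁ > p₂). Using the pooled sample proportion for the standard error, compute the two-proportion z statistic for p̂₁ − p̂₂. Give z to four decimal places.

z = -2.7876

p̂₁ = 8/386 ≈ 0.0207254, p̂₂ = 139/2589 ≈ 0.0536887.
Pooled p̂ = (8+139)/(386+2589) = 147/2975 = 0.0494118.
SE = √(0.0469702 × 0.00297692) = 0.0118248.
z = (0.0207254 − 0.0536887)/0.0118248 = -0.0329633/0.0118248 = -2.7876.
p-value = P(Z > -2.788) ≈ 0.9973.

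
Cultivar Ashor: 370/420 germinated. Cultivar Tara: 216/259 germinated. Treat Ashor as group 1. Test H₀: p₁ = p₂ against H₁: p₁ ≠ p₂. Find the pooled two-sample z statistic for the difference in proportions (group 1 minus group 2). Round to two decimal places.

p̂₁ = 370/420 ≈ 0.8810, p̂₂ = 216/259 ≈ 0.8340.
Pooled p̂ = (370+216)/(420+259) = 586/679 = 0.8630.
SE = √(p̂(1−p̂)(1/n₁+1/n₂)) = √(0.8630·0.1370·0.00624196) = √(0.000737839) = 0.0272.
z = (0.8810 − 0.8340)/0.0272 = 0.0470/0.0272 = 1.73.
Two-sided p-value ≈ 2·Φ(−1.729) = 0.0837.

z = 1.73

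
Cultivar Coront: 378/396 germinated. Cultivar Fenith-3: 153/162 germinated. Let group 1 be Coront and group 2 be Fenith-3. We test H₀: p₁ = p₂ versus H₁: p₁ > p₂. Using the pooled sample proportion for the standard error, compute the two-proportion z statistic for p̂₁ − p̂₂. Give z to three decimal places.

p̂₁ = 378/396 ≈ 0.95455, p̂₂ = 153/162 ≈ 0.94444.
Pooled p̂ = (378+153)/(396+162) = 531/558 = 0.95161.
SE = √(p̂(1−p̂)(1/n₁+1/n₂)) = √(0.95161·0.04839·0.00869809) = √(0.00040051) = 0.02001.
z = (0.95455 − 0.94444)/0.02001 = 0.01011/0.02001 = 0.505.
p-value = P(Z > 0.505) ≈ 0.3069.

z = 0.505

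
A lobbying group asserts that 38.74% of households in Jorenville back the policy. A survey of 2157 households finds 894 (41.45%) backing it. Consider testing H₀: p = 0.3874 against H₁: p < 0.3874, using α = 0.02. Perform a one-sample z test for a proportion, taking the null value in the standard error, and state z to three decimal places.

p̂ = 894/2157 ≈ 0.41446.
Under H₀, SE = √(0.3874·0.6126/2157) = √(0.000110024) = 0.01049.
z = (0.41446 − 0.3874)/0.01049 = 0.02706/0.01049 = 2.580.
p-value = P(Z < 2.580) ≈ 0.9951. With α = 0.02, fail to reject H₀.

z = 2.580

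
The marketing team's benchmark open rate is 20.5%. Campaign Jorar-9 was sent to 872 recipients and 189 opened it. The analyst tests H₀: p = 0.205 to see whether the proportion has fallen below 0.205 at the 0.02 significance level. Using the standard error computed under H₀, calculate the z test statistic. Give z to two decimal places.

p̂ = 189/872 ≈ 0.21674.
SE = √(p₀(1−p₀)/n) = √(0.16298/872) = 0.01367.
z = (0.21674 − 0.205)/0.01367 = 0.01174/0.01367 = 0.86.
p-value = P(Z < 0.859) ≈ 0.8048, so at α = 0.02 we fail to reject H₀.

z = 0.86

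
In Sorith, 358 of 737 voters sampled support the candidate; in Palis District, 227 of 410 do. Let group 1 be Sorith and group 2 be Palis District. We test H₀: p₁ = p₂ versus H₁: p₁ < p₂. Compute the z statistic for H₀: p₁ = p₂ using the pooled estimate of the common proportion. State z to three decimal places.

z = -2.205

p̂₁ = 358/737 ≈ 0.48575, p̂₂ = 227/410 ≈ 0.55366.
Pooled p̂ = (358+227)/(737+410) = 585/1147 = 0.51003.
SE = √(p̂(1−p̂)(1/n₁+1/n₂)) = √(0.51003·0.48997·0.00379588) = √(0.000948588) = 0.03080.
z = (0.48575 − 0.55366)/0.03080 = -0.06791/0.03080 = -2.205.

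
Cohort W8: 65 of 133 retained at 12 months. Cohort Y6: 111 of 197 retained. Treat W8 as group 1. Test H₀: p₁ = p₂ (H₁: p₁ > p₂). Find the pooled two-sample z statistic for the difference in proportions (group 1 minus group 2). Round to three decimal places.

p̂₁ = 65/133 = 0.48872, p̂₂ = 111/197 = 0.56345.
Pooled p̂ = (65+111)/(133+197) = 176/330 = 0.53333.
SE = √(p̂(1−p̂)(1/n₁+1/n₂)) = √(0.53333·0.46667·0.0125949) = √(0.00313474) = 0.05599.
z = (0.48872 − 0.56345)/0.05599 = -0.07473/0.05599 = -1.335.
p-value = P(Z > -1.335) ≈ 0.9090.

z = -1.335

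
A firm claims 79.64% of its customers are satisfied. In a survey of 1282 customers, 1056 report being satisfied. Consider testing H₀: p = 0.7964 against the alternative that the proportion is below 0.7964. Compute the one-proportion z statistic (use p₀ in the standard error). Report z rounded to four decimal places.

p̂ = 1056/1282 = 0.8237129.
Under H₀, SE = √(0.7964·0.2036/1282) = √(0.00012648) = 0.0112463.
z = (0.8237129 − 0.7964)/0.0112463 = 0.0273129/0.0112463 = 2.4286.
p-value = P(Z < 2.429) ≈ 0.9924.

z = 2.4286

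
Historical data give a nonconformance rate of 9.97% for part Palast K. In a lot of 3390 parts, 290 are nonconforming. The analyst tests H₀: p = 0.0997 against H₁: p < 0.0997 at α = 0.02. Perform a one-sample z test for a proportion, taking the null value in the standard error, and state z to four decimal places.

p̂ = 290/3390 = 0.0855457.
Under H₀, SE = √(0.0997·0.9003/3390) = √(2.64778e-05) = 0.0051457.
z = (0.0855457 − 0.0997)/0.0051457 = -0.0141543/0.0051457 = -2.7507.
p-value = P(Z < -2.751) ≈ 0.0030, so at α = 0.02 we reject H₀.

z = -2.7507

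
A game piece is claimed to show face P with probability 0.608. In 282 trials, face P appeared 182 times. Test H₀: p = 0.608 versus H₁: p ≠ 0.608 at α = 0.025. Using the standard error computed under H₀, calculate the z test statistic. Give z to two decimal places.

z = 1.29

p̂ = 182/282 = 0.6454.
SE = √(p₀(1−p₀)/n) = √(0.23834/282) = 0.0291.
z = (0.6454 − 0.608)/0.0291 = 0.0374/0.0291 = 1.29.
p-value = 2·P(Z > 1.286) ≈ 0.1984. With α = 0.025, fail to reject H₀.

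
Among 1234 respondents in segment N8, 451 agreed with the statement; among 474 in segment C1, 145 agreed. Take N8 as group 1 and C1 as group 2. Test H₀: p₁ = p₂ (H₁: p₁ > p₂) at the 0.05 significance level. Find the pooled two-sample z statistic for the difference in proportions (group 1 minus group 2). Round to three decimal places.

p̂₁ = 451/1234 = 0.365478, p̂₂ = 145/474 = 0.305907.
Pooled p̂ = (451+145)/(1234+474) = 596/1708 = 0.348946.
SE = √(p̂(1−p̂)(1/n₁+1/n₂)) = √(0.348946·0.651054·0.00292008) = √(0.000663391) = 0.025756.
z = (0.365478 − 0.305907)/0.025756 = 0.059571/0.025756 = 2.313.
p-value = P(Z > 2.313) ≈ 0.0104, so at α = 0.05 we reject H₀.

z = 2.313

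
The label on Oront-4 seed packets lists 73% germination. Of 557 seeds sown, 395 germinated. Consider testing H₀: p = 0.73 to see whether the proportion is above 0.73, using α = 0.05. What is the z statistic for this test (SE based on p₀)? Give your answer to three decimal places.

p̂ = 395/557 = 0.70916.
SE = √(p₀(1−p₀)/n) = √(0.1971/557) = 0.01881.
z = (0.70916 − 0.73)/0.01881 = -0.02084/0.01881 = -1.108.
p-value = P(Z > -1.108) ≈ 0.8661, so at α = 0.05 we fail to reject H₀.

z = -1.108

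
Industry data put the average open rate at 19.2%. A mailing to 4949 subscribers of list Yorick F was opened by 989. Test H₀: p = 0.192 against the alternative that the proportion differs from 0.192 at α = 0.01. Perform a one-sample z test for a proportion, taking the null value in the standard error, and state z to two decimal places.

p̂ = 989/4949 ≈ 0.19984.
Under H₀, SE = √(0.192·0.808/4949) = √(3.13469e-05) = 0.00560.
z = (0.19984 − 0.192)/0.00560 = 0.00784/0.00560 = 1.40.
p-value = 2·P(Z > 1.400) ≈ 0.1615, so at α = 0.01 we fail to reject H₀.

z = 1.40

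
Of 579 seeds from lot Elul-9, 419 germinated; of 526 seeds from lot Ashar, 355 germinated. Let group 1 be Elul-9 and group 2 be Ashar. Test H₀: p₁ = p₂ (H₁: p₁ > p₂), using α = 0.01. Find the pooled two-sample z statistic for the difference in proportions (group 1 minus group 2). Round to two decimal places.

z = 1.77

p̂₁ = 419/579 = 0.7237, p̂₂ = 355/526 = 0.6749.
Pooled p̂ = (419+355)/(579+526) = 774/1105 = 0.7005.
SE = √(0.209819 × 0.00362826) = 0.0276.
z = (0.7237 − 0.6749)/0.0276 = 0.0488/0.0276 = 1.77.
p-value = P(Z > 1.767) ≈ 0.0386; since p > α = 0.01, fail to reject H₀.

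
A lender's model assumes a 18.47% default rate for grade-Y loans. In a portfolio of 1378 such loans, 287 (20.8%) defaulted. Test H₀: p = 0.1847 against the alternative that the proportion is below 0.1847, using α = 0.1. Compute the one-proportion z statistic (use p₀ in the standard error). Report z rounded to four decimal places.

p̂ = 287/1378 = 0.2082729.
Standard error under H₀: √(0.1847×0.8153/1378) = 0.0104536.
z = (0.2082729 − 0.1847)/0.0104536 = 0.0235729/0.0104536 = 2.2550.
p-value = P(Z < 2.255) ≈ 0.9879. With α = 0.1, fail to reject H₀.

z = 2.2550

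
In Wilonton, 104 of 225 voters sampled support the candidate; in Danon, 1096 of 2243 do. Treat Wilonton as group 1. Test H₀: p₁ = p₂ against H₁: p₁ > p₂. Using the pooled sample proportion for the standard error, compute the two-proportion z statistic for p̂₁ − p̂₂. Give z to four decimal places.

z = -0.7556

p̂₁ = 104/225 = 0.462222, p̂₂ = 1096/2243 = 0.488631.
Pooled p̂ = (104+1096)/(225+2243) = 1200/2468 = 0.486224.
SE = √(p̂(1−p̂)(1/n₁+1/n₂)) = √(0.486224·0.513776·0.00489028) = √(0.00122164) = 0.034952.
z = (0.462222 − 0.488631)/0.034952 = -0.026409/0.034952 = -0.7556.
p-value = P(Z > -0.756) ≈ 0.7750.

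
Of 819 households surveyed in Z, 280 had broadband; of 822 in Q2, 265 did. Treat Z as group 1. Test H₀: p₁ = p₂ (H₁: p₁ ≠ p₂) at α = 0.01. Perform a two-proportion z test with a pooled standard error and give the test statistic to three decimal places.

z = 0.838

p̂₁ = 280/819 = 0.341880, p̂₂ = 265/822 = 0.322384.
Pooled p̂ = (280+265)/(819+822) = 545/1641 = 0.332115.
SE = √(0.221814 × 0.00243755) = 0.023253.
z = (0.341880 − 0.322384)/0.023253 = 0.019496/0.023253 = 0.838.
Two-sided p-value ≈ 2·Φ(−0.838) = 0.4018, so at α = 0.01 we fail to reject H₀.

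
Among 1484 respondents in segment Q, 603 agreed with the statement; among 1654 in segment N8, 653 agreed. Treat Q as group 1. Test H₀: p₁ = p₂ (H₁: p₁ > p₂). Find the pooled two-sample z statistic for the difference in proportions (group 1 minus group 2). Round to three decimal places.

z = 0.658

p̂₁ = 603/1484 ≈ 0.40633, p̂₂ = 653/1654 ≈ 0.39480.
Pooled p̂ = (603+653)/(1484+1654) = 1256/3138 = 0.40025.
SE = √(p̂(1−p̂)(1/n₁+1/n₂)) = √(0.40025·0.59975·0.00127845) = √(0.000306893) = 0.01752.
z = (0.40633 − 0.39480)/0.01752 = 0.01153/0.01752 = 0.658.
p-value = P(Z > 0.658) ≈ 0.2551.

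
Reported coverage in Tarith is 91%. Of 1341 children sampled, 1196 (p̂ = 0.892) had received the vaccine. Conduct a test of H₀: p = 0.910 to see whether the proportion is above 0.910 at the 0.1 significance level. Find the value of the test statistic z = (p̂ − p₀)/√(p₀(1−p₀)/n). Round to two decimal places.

z = -2.32

p̂ = 1196/1341 ≈ 0.8919.
SE = √(p₀(1−p₀)/n) = √(0.0819/1341) = 0.0078.
z = (0.8919 − 0.91)/0.0078 = -0.0181/0.0078 = -2.32.
p-value = P(Z > -2.320) ≈ 0.9898, so at α = 0.1 we fail to reject H₀.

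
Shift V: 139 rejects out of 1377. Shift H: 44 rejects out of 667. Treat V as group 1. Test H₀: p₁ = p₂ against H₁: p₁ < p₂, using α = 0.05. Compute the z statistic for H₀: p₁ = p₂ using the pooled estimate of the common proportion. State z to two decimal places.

z = 2.60

p̂₁ = 139/1377 = 0.10094, p̂₂ = 44/667 = 0.06597.
Pooled p̂ = (139+44)/(1377+667) = 183/2044 = 0.08953.
SE = √(p̂(1−p̂)(1/n₁+1/n₂)) = √(0.08953·0.91047·0.00222547) = √(0.000181408) = 0.01347.
z = (0.10094 − 0.06597)/0.01347 = 0.03497/0.01347 = 2.60.
p-value = P(Z < 2.597) ≈ 0.9953, so at α = 0.05 we fail to reject H₀.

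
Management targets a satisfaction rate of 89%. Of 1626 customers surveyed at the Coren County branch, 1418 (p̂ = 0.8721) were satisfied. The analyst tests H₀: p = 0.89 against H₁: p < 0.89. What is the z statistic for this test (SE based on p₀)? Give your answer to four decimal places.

z = -2.3096

p̂ = 1418/1626 ≈ 0.8720787.
Under H₀, SE = √(0.89·0.11/1626) = √(6.02091e-05) = 0.0077595.
z = (0.8720787 − 0.89)/0.0077595 = -0.0179213/0.0077595 = -2.3096.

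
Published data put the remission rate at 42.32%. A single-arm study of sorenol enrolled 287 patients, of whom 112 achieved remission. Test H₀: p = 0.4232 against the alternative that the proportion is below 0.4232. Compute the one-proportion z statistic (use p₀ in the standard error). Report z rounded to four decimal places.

z = -1.1300

p̂ = 112/287 = 0.390244.
Under H₀, SE = √(0.4232·0.5768/287) = √(0.000850529) = 0.029164.
z = (0.390244 − 0.4232)/0.029164 = -0.032956/0.029164 = -1.1300.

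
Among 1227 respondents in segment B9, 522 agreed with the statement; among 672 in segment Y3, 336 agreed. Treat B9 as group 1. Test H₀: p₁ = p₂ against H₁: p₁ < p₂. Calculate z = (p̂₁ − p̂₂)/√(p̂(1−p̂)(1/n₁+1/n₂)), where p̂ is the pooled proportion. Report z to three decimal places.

p̂₁ = 522/1227 ≈ 0.425428, p̂₂ = 336/672 ≈ 0.500000.
Pooled p̂ = (522+336)/(1227+672) = 858/1899 = 0.451817.
SE = √(p̂(1−p̂)(1/n₁+1/n₂)) = √(0.451817·0.548183·0.00230309) = √(0.000570426) = 0.023884.
z = (0.425428 − 0.500000)/0.023884 = -0.074572/0.023884 = -3.122.
p-value = P(Z < -3.122) ≈ 0.0009.

z = -3.122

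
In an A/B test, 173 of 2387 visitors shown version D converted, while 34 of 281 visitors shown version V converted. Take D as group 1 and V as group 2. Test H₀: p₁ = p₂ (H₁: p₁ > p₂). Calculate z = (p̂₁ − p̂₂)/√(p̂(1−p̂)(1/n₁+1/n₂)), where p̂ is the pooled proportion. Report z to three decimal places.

z = -2.876

p̂₁ = 173/2387 ≈ 0.07248, p̂₂ = 34/281 ≈ 0.12100.
Pooled p̂ = (173+34)/(2387+281) = 207/2668 = 0.07759.
SE = √(0.0715666 × 0.00397765) = 0.01687.
z = (0.07248 − 0.12100)/0.01687 = -0.04852/0.01687 = -2.876.
p-value = P(Z > -2.876) ≈ 0.9980.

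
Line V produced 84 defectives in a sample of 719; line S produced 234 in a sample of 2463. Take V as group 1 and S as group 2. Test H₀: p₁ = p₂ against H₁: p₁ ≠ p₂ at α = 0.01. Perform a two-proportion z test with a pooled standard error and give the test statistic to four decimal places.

p̂₁ = 84/719 ≈ 0.116829, p̂₂ = 234/2463 ≈ 0.095006.
Pooled p̂ = (84+234)/(719+2463) = 318/3182 = 0.099937.
SE = √(p̂(1−p̂)(1/n₁+1/n₂)) = √(0.099937·0.900063·0.00179683) = √(0.000161624) = 0.012713.
z = (0.116829 − 0.095006)/0.012713 = 0.021823/0.012713 = 1.7166.
p-value = 2·P(Z > 1.717) ≈ 0.0861; since p > α = 0.01, fail to reject H₀.

z = 1.7166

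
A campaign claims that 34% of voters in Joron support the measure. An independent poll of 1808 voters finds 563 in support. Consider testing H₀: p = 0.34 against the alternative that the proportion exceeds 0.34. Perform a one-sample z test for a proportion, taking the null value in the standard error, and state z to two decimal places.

z = -2.57

p̂ = 563/1808 ≈ 0.31139.
Standard error under H₀: √(0.34×0.66/1808) = 0.01114.
z = (0.31139 − 0.34)/0.01114 = -0.02861/0.01114 = -2.57.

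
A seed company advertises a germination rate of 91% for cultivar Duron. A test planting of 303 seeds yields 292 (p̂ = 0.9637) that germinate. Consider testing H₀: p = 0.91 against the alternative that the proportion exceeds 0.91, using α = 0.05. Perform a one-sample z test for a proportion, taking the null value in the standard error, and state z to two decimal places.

p̂ = 292/303 = 0.9637.
Standard error under H₀: √(0.91×0.09/303) = 0.0164.
z = (0.9637 − 0.91)/0.0164 = 0.0537/0.0164 = 3.27.
p-value = P(Z > 3.266) ≈ 0.0005. With α = 0.05, reject H₀.

z = 3.27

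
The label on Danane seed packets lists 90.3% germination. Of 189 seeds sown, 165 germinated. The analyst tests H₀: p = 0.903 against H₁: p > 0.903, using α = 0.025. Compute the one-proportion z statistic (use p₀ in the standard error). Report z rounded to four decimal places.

z = -1.3928

p̂ = 165/189 ≈ 0.873016.
Standard error under H₀: √(0.903×0.097/189) = 0.021528.
z = (0.873016 − 0.903)/0.021528 = -0.029984/0.021528 = -1.3928.
p-value = P(Z > -1.393) ≈ 0.9182. With α = 0.025, fail to reject H₀.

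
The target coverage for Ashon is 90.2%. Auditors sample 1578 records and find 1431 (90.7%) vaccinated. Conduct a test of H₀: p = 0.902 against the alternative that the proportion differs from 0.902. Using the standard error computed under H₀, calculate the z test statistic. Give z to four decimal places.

p̂ = 1431/1578 = 0.906844.
Standard error under H₀: √(0.902×0.098/1578) = 0.007485.
z = (0.906844 − 0.902)/0.007485 = 0.004844/0.007485 = 0.6472.
Two-sided p-value ≈ 2·Φ(−0.647) = 0.5175.

z = 0.6472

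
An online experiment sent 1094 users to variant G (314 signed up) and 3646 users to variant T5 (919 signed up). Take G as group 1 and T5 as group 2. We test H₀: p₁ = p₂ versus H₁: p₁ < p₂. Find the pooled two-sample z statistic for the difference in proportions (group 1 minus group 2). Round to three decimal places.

z = 2.312

p̂₁ = 314/1094 = 0.28702, p̂₂ = 919/3646 = 0.25206.
Pooled p̂ = (314+919)/(1094+3646) = 1233/4740 = 0.26013.
SE = √(0.192461 × 0.00118835) = 0.01512.
z = (0.28702 − 0.25206)/0.01512 = 0.03496/0.01512 = 2.312.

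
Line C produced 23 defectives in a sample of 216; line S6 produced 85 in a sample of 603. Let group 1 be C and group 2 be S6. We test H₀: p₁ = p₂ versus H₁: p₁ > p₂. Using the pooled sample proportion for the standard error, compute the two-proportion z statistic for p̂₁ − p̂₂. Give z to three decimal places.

p̂₁ = 23/216 ≈ 0.10648, p̂₂ = 85/603 ≈ 0.14096.
Pooled p̂ = (23+85)/(216+603) = 108/819 = 0.13187.
SE = √(p̂(1−p̂)(1/n₁+1/n₂)) = √(0.13187·0.86813·0.006288) = √(0.000719844) = 0.02683.
z = (0.10648 − 0.14096)/0.02683 = -0.03448/0.02683 = -1.285.
p-value = P(Z > -1.285) ≈ 0.9006.

z = -1.285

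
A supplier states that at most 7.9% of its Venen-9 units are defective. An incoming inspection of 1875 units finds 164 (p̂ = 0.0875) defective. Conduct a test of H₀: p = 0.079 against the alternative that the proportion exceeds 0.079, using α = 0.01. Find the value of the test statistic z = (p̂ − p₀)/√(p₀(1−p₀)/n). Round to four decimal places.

z = 1.3592

p̂ = 164/1875 ≈ 0.0874667.
Standard error under H₀: √(0.079×0.921/1875) = 0.0062293.
z = (0.0874667 − 0.079)/0.0062293 = 0.0084667/0.0062293 = 1.3592.
p-value = P(Z > 1.359) ≈ 0.0870, so at α = 0.01 we fail to reject H₀.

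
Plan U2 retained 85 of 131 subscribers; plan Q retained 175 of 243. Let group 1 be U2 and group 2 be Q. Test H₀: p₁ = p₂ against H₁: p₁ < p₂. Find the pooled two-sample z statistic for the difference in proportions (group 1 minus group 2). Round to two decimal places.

p̂₁ = 85/131 = 0.6489, p̂₂ = 175/243 = 0.7202.
Pooled p̂ = (85+175)/(131+243) = 260/374 = 0.6952.
SE = √(p̂(1−p̂)(1/n₁+1/n₂)) = √(0.6952·0.3048·0.0117488) = √(0.0024896) = 0.0499.
z = (0.6489 − 0.7202)/0.0499 = -0.0713/0.0499 = -1.43.

z = -1.43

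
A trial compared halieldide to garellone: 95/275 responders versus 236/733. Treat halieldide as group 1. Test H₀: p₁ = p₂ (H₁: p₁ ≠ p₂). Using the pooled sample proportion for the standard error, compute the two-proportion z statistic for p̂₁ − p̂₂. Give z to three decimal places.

z = 0.707

p̂₁ = 95/275 = 0.34545, p̂₂ = 236/733 = 0.32196.
Pooled p̂ = (95+236)/(275+733) = 331/1008 = 0.32837.
SE = √(p̂(1−p̂)(1/n₁+1/n₂)) = √(0.32837·0.67163·0.00500062) = √(0.00110286) = 0.03321.
z = (0.34545 − 0.32196)/0.03321 = 0.02349/0.03321 = 0.707.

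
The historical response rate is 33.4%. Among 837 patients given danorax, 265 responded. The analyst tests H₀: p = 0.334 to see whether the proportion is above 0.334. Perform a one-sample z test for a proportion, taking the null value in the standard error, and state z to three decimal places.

p̂ = 265/837 = 0.31661.
Under H₀, SE = √(0.334·0.666/837) = √(0.000265763) = 0.01630.
z = (0.31661 − 0.334)/0.01630 = -0.01739/0.01630 = -1.067.

z = -1.067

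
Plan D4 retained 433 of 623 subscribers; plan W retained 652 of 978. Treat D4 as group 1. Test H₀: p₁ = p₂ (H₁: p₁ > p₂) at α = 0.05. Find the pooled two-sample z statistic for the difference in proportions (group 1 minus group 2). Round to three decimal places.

z = 1.184

p̂₁ = 433/623 = 0.695024, p̂₂ = 652/978 = 0.666667.
Pooled p̂ = (433+652)/(623+978) = 1085/1601 = 0.677701.
SE = √(p̂(1−p̂)(1/n₁+1/n₂)) = √(0.677701·0.322299·0.00262763) = √(0.000573933) = 0.023957.
z = (0.695024 − 0.666667)/0.023957 = 0.028357/0.023957 = 1.184.
p-value = P(Z > 1.184) ≈ 0.1183; since p > α = 0.05, fail to reject H₀.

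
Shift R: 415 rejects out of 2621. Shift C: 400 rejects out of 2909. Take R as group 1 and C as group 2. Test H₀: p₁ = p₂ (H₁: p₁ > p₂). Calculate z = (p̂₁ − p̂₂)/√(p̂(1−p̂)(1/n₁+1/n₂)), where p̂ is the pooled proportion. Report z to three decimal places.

p̂₁ = 415/2621 = 0.15834, p̂₂ = 400/2909 = 0.13750.
Pooled p̂ = (415+400)/(2621+2909) = 815/5530 = 0.14738.
SE = √(0.125658 × 0.000725295) = 0.00955.
z = (0.15834 − 0.13750)/0.00955 = 0.02084/0.00955 = 2.182.
p-value = P(Z > 2.182) ≈ 0.0145.

z = 2.182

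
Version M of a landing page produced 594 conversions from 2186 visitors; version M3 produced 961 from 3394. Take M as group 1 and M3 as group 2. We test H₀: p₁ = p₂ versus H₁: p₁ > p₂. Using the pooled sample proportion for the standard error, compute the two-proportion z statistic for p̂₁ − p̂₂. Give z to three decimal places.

p̂₁ = 594/2186 = 0.271729, p̂₂ = 961/3394 = 0.283147.
Pooled p̂ = (594+961)/(2186+3394) = 1555/5580 = 0.278674.
SE = √(p̂(1−p̂)(1/n₁+1/n₂)) = √(0.278674·0.721326·0.000752094) = √(0.000151182) = 0.012296.
z = (0.271729 − 0.283147)/0.012296 = -0.011418/0.012296 = -0.929.
p-value = P(Z > -0.929) ≈ 0.8234.

z = -0.929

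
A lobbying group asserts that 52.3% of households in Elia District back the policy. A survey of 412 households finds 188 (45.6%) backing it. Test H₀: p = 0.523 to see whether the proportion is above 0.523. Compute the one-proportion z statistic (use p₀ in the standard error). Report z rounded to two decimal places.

p̂ = 188/412 ≈ 0.4563.
Under H₀, SE = √(0.523·0.477/412) = √(0.000605512) = 0.0246.
z = (0.4563 − 0.523)/0.0246 = -0.0667/0.0246 = -2.71.
p-value = P(Z > -2.710) ≈ 0.9966.

z = -2.71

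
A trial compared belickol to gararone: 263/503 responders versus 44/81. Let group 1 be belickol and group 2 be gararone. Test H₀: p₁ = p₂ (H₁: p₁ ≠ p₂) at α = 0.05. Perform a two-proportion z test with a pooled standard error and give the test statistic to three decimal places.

p̂₁ = 263/503 ≈ 0.52286, p̂₂ = 44/81 ≈ 0.54321.
Pooled p̂ = (263+44)/(503+81) = 307/584 = 0.52568.
SE = √(p̂(1−p̂)(1/n₁+1/n₂)) = √(0.52568·0.47432·0.0143338) = √(0.00357398) = 0.05978.
z = (0.52286 − 0.54321)/0.05978 = -0.02035/0.05978 = -0.340.
p-value = 2·P(Z > 0.340) ≈ 0.7336. With α = 0.05, fail to reject H₀.

z = -0.340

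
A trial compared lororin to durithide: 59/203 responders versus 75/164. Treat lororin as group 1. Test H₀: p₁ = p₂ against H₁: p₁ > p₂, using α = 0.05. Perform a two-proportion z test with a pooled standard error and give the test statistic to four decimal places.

z = -3.2972

p̂₁ = 59/203 = 0.290640, p̂₂ = 75/164 = 0.457317.
Pooled p̂ = (59+75)/(203+164) = 134/367 = 0.365123.
SE = √(0.231808 × 0.0110237) = 0.050551.
z = (0.290640 − 0.457317)/0.050551 = -0.166677/0.050551 = -3.2972.
p-value = P(Z > -3.297) ≈ 0.9995. With α = 0.05, fail to reject H₀.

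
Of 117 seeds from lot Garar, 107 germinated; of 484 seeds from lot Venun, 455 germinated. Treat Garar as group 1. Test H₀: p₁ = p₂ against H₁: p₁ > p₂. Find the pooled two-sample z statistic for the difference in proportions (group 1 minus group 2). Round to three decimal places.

p̂₁ = 107/117 = 0.91453, p̂₂ = 455/484 = 0.94008.
Pooled p̂ = (107+455)/(117+484) = 562/601 = 0.93511.
SE = √(p̂(1−p̂)(1/n₁+1/n₂)) = √(0.93511·0.06489·0.0106131) = √(0.000644014) = 0.02538.
z = (0.91453 − 0.94008)/0.02538 = -0.02555/0.02538 = -1.007.
p-value = P(Z > -1.007) ≈ 0.8430.

z = -1.007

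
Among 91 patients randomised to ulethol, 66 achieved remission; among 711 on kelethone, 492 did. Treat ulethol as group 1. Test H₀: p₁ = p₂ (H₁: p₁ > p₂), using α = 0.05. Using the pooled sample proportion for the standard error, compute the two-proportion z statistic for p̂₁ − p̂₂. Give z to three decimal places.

z = 0.650

p̂₁ = 66/91 = 0.72527, p̂₂ = 492/711 = 0.69198.
Pooled p̂ = (66+492)/(91+711) = 558/802 = 0.69576.
SE = √(0.211678 × 0.0123955) = 0.05122.
z = (0.72527 − 0.69198)/0.05122 = 0.03329/0.05122 = 0.650.
p-value = P(Z > 0.650) ≈ 0.2579, so at α = 0.05 we fail to reject H₀.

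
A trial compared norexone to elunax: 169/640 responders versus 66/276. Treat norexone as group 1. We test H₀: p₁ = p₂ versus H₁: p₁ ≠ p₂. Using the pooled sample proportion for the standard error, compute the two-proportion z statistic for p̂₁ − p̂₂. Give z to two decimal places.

p̂₁ = 169/640 ≈ 0.26406, p̂₂ = 66/276 ≈ 0.23913.
Pooled p̂ = (169+66)/(640+276) = 235/916 = 0.25655.
SE = √(0.190732 × 0.00518569) = 0.03145.
z = (0.26406 − 0.23913)/0.03145 = 0.02493/0.03145 = 0.79.
p-value = 2·P(Z > 0.793) ≈ 0.4279.

z = 0.79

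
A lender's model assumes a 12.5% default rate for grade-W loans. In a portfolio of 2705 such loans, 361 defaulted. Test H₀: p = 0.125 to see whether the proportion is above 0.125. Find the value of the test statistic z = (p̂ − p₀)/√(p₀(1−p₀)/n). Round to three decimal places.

p̂ = 361/2705 = 0.13346.
Under H₀, SE = √(0.125·0.875/2705) = √(4.04344e-05) = 0.00636.
z = (0.13346 − 0.125)/0.00636 = 0.00846/0.00636 = 1.330.

z = 1.330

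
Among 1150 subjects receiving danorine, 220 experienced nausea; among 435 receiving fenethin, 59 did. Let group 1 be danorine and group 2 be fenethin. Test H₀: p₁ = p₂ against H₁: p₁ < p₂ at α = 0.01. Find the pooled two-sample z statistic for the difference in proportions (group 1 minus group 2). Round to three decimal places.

p̂₁ = 220/1150 ≈ 0.19130, p̂₂ = 59/435 ≈ 0.13563.
Pooled p̂ = (220+59)/(1150+435) = 279/1585 = 0.17603.
SE = √(0.14504 × 0.00316842) = 0.02144.
z = (0.19130 − 0.13563)/0.02144 = 0.05567/0.02144 = 2.597.
p-value = P(Z < 2.597) ≈ 0.9953; since p > α = 0.01, fail to reject H₀.

z = 2.597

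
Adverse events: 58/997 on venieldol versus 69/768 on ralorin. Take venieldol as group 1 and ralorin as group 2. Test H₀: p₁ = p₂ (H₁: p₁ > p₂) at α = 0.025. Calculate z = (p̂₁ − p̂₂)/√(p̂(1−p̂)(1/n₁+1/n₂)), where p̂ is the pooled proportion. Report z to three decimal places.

p̂₁ = 58/997 = 0.058175, p̂₂ = 69/768 = 0.089844.
Pooled p̂ = (58+69)/(997+768) = 127/1765 = 0.071955.
SE = √(p̂(1−p̂)(1/n₁+1/n₂)) = √(0.071955·0.928045·0.00230509) = √(0.000153928) = 0.012407.
z = (0.058175 − 0.089844)/0.012407 = -0.031669/0.012407 = -2.553.
p-value = P(Z > -2.553) ≈ 0.9947, so at α = 0.025 we fail to reject H₀.

z = -2.553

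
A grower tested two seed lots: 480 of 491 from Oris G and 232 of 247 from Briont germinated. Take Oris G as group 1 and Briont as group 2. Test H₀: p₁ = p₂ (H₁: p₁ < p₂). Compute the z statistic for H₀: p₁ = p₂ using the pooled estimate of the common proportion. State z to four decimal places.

z = 2.6649

p̂₁ = 480/491 ≈ 0.977597, p̂₂ = 232/247 ≈ 0.939271.
Pooled p̂ = (480+232)/(491+247) = 712/738 = 0.964770.
SE = √(p̂(1−p̂)(1/n₁+1/n₂)) = √(0.964770·0.035230·0.00608524) = √(0.000206832) = 0.014382.
z = (0.977597 − 0.939271)/0.014382 = 0.038326/0.014382 = 2.6649.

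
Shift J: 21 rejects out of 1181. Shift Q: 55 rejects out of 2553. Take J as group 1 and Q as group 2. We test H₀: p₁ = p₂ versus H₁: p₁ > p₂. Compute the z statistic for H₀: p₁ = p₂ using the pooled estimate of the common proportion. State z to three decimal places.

p̂₁ = 21/1181 ≈ 0.01778, p̂₂ = 55/2553 ≈ 0.02154.
Pooled p̂ = (21+55)/(1181+2553) = 76/3734 = 0.02035.
SE = √(p̂(1−p̂)(1/n₁+1/n₂)) = √(0.02035·0.97965·0.00123844) = √(2.46935e-05) = 0.00497.
z = (0.01778 − 0.02154)/0.00497 = -0.00376/0.00497 = -0.757.

z = -0.757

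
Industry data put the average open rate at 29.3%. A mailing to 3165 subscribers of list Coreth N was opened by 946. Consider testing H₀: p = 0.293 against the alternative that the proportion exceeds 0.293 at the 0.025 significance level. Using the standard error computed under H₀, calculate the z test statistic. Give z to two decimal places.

z = 0.73

p̂ = 946/3165 = 0.2989.
SE = √(p₀(1−p₀)/n) = √(0.20715/3165) = 0.0081.
z = (0.2989 − 0.293)/0.0081 = 0.0059/0.0081 = 0.73.
p-value = P(Z > 0.729) ≈ 0.2331; since p > α = 0.025, fail to reject H₀.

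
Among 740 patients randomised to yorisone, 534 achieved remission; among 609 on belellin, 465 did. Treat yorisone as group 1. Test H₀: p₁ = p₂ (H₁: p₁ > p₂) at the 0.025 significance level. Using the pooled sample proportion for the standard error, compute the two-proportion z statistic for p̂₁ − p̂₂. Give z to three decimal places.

z = -1.748

p̂₁ = 534/740 ≈ 0.721622, p̂₂ = 465/609 ≈ 0.763547.
Pooled p̂ = (534+465)/(740+609) = 999/1349 = 0.740549.
SE = √(0.192136 × 0.00299339) = 0.023982.
z = (0.721622 − 0.763547)/0.023982 = -0.041925/0.023982 = -1.748.
p-value = P(Z > -1.748) ≈ 0.9598, so at α = 0.025 we fail to reject H₀.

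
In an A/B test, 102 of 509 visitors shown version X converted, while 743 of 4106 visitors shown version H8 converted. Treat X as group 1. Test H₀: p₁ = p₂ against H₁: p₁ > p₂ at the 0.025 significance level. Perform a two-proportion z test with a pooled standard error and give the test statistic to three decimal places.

p̂₁ = 102/509 ≈ 0.20039, p̂₂ = 743/4106 ≈ 0.18095.
Pooled p̂ = (102+743)/(509+4106) = 845/4615 = 0.18310.
SE = √(0.149573 × 0.00220818) = 0.01817.
z = (0.20039 − 0.18095)/0.01817 = 0.01944/0.01817 = 1.070.
p-value = P(Z > 1.070) ≈ 0.1424, so at α = 0.025 we fail to reject H₀.

z = 1.070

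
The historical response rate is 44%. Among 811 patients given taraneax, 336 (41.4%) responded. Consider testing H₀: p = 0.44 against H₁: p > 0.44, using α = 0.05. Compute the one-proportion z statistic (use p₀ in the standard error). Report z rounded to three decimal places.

z = -1.474

p̂ = 336/811 = 0.41430.
Under H₀, SE = √(0.44·0.56/811) = √(0.000303822) = 0.01743.
z = (0.41430 − 0.44)/0.01743 = -0.02570/0.01743 = -1.474.
p-value = P(Z > -1.474) ≈ 0.9298; since p > α = 0.05, fail to reject H₀.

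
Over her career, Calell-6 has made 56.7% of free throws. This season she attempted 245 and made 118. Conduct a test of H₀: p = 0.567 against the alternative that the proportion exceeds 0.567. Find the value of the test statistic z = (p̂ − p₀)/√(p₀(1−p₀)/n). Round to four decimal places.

p̂ = 118/245 = 0.481633.
SE = √(p₀(1−p₀)/n) = √(0.24551/245) = 0.031656.
z = (0.481633 − 0.567)/0.031656 = -0.085367/0.031656 = -2.6967.

z = -2.6967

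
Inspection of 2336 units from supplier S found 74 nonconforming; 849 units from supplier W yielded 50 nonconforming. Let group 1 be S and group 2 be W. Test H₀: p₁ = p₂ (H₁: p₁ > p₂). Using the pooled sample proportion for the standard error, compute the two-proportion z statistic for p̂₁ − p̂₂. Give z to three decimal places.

z = -3.511

p̂₁ = 74/2336 = 0.03168, p̂₂ = 50/849 = 0.05889.
Pooled p̂ = (74+50)/(2336+849) = 124/3185 = 0.03893.
SE = √(p̂(1−p̂)(1/n₁+1/n₂)) = √(0.03893·0.96107·0.00160594) = √(6.0089e-05) = 0.00775.
z = (0.03168 − 0.05889)/0.00775 = -0.02721/0.00775 = -3.511.
p-value = P(Z > -3.511) ≈ 0.9998.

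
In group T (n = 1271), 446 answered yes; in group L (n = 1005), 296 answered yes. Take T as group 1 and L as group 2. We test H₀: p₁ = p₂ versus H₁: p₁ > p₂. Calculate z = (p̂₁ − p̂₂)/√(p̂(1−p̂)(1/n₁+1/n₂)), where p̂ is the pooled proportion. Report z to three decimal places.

p̂₁ = 446/1271 = 0.350905, p̂₂ = 296/1005 = 0.294527.
Pooled p̂ = (446+296)/(1271+1005) = 742/2276 = 0.326011.
SE = √(0.219728 × 0.00178181) = 0.019787.
z = (0.350905 − 0.294527)/0.019787 = 0.056378/0.019787 = 2.849.
p-value = P(Z > 2.849) ≈ 0.0022.

z = 2.849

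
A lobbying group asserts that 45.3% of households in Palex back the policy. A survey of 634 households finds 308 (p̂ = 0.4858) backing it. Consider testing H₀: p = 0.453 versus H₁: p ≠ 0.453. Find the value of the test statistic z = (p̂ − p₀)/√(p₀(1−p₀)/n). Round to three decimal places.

z = 1.659

p̂ = 308/634 ≈ 0.48580.
Standard error under H₀: √(0.453×0.547/634) = 0.01977.
z = (0.48580 − 0.453)/0.01977 = 0.03280/0.01977 = 1.659.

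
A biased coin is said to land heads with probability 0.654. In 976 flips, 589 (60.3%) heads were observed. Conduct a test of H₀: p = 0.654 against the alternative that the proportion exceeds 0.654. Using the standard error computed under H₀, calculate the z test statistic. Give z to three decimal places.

z = -3.318

p̂ = 589/976 = 0.603484.
SE = √(p₀(1−p₀)/n) = √(0.22628/976) = 0.015227.
z = (0.603484 − 0.654)/0.015227 = -0.050516/0.015227 = -3.318.
p-value = P(Z > -3.318) ≈ 0.9995.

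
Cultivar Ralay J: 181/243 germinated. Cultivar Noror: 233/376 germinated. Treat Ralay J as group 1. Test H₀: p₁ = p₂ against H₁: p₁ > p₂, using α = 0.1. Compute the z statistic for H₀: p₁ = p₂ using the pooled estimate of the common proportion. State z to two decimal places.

z = 3.23

p̂₁ = 181/243 ≈ 0.74486, p̂₂ = 233/376 ≈ 0.61968.
Pooled p̂ = (181+233)/(243+376) = 414/619 = 0.66882.
SE = √(p̂(1−p̂)(1/n₁+1/n₂)) = √(0.66882·0.33118·0.0067748) = √(0.00150062) = 0.03874.
z = (0.74486 − 0.61968)/0.03874 = 0.12518/0.03874 = 3.23.
p-value = P(Z > 3.231) ≈ 0.0006, so at α = 0.1 we reject H₀.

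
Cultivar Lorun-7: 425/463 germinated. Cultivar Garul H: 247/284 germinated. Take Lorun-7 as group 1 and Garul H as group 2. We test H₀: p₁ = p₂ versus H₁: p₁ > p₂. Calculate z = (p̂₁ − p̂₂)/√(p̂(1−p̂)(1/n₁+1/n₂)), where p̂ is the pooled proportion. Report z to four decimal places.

p̂₁ = 425/463 ≈ 0.917927, p̂₂ = 247/284 ≈ 0.869718.
Pooled p̂ = (425+247)/(463+284) = 672/747 = 0.899598.
SE = √(0.0903211 × 0.00568095) = 0.022652.
z = (0.917927 − 0.869718)/0.022652 = 0.048209/0.022652 = 2.1282.

z = 2.1282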